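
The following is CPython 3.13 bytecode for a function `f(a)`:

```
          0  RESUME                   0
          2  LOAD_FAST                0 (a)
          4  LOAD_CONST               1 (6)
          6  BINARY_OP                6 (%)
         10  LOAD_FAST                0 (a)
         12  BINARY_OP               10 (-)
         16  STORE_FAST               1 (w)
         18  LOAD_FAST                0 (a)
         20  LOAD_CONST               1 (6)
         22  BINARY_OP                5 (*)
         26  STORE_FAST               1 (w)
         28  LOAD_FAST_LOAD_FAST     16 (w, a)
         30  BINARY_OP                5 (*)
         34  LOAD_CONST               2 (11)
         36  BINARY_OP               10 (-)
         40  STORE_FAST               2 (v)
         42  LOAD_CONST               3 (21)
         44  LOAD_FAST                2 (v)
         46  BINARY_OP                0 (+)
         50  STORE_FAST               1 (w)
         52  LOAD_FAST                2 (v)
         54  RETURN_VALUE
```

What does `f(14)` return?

1165

LOAD_FAST a → push 14. Stack: [14]
LOAD_CONST → push 6. Stack: [14, 6]
BINARY_OP % → 14 % 6 = 2. Stack: [2]
LOAD_FAST a → push 14. Stack: [2, 14]
BINARY_OP - → 2 - 14 = -12. Stack: [-12]
STORE_FAST w → w=-12. Stack: []
LOAD_FAST a → push 14. Stack: [14]
LOAD_CONST → push 6. Stack: [14, 6]
BINARY_OP * → 14 * 6 = 84. Stack: [84]
STORE_FAST w → w=84. Stack: []
LOAD_FAST_LOAD_FAST w,a → push 84,14. Stack: [84, 14]
BINARY_OP * → 84 * 14 = 1176. Stack: [1176]
LOAD_CONST → push 11. Stack: [1176, 11]
BINARY_OP - → 1176 - 11 = 1165. Stack: [1165]
STORE_FAST v → v=1165. Stack: []
LOAD_CONST → push 21. Stack: [21]
LOAD_FAST v → push 1165. Stack: [21, 1165]
BINARY_OP + → 21 + 1165 = 1186. Stack: [1186]
STORE_FAST w → w=1186. Stack: []
LOAD_FAST v → push 1165. Stack: [1165]
RETURN_VALUE → return 1165.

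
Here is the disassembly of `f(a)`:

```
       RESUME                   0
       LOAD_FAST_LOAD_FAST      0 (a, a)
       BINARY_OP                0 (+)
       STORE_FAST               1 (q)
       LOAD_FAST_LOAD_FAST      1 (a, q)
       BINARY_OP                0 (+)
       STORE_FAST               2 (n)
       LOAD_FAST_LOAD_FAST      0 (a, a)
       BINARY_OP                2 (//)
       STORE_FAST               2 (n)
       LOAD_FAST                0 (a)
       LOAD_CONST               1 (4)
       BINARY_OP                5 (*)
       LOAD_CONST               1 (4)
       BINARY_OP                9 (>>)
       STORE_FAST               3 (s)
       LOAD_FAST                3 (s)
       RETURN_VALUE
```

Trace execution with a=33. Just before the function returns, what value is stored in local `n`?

1

LOAD_FAST_LOAD_FAST a,a → push 33,33. Stack: [33, 33]
BINARY_OP + → 33 + 33 = 66. Stack: [66]
STORE_FAST q → q=66. Stack: []
LOAD_FAST_LOAD_FAST a,q → push 33,66. Stack: [33, 66]
BINARY_OP + → 33 + 66 = 99. Stack: [99]
STORE_FAST n → n=99. Stack: []
LOAD_FAST_LOAD_FAST a,a → push 33,33. Stack: [33, 33]
BINARY_OP // → 33 // 33 = 1. Stack: [1]
STORE_FAST n → n=1. Stack: []
LOAD_FAST a → push 33. Stack: [33]
LOAD_CONST → push 4. Stack: [33, 4]
BINARY_OP * → 33 * 4 = 132. Stack: [132]
LOAD_CONST → push 4. Stack: [132, 4]
BINARY_OP >> → 132 >> 4 = 8. Stack: [8]
STORE_FAST s → s=8. Stack: []
LOAD_FAST s → push 8. Stack: [8]
RETURN_VALUE → return 8.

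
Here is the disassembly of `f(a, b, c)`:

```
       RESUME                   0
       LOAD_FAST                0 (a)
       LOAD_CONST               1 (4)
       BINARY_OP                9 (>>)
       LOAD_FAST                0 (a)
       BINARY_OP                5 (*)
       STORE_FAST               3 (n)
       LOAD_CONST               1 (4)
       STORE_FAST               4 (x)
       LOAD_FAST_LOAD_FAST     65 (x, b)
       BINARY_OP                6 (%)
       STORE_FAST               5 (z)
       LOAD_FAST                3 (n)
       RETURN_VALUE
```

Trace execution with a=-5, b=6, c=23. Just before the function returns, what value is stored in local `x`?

4

LOAD_FAST a → push -5. Stack: [-5]
LOAD_CONST → push 4. Stack: [-5, 4]
BINARY_OP >> → -5 >> 4 = -1. Stack: [-1]
LOAD_FAST a → push -5. Stack: [-1, -5]
BINARY_OP * → -1 * -5 = 5. Stack: [5]
STORE_FAST n → n=5. Stack: []
LOAD_CONST → push 4. Stack: [4]
STORE_FAST x → x=4. Stack: []
LOAD_FAST_LOAD_FAST x,b → push 4,6. Stack: [4, 6]
BINARY_OP % → 4 % 6 = 4. Stack: [4]
STORE_FAST z → z=4. Stack: []
LOAD_FAST n → push 5. Stack: [5]
RETURN_VALUE → return 5.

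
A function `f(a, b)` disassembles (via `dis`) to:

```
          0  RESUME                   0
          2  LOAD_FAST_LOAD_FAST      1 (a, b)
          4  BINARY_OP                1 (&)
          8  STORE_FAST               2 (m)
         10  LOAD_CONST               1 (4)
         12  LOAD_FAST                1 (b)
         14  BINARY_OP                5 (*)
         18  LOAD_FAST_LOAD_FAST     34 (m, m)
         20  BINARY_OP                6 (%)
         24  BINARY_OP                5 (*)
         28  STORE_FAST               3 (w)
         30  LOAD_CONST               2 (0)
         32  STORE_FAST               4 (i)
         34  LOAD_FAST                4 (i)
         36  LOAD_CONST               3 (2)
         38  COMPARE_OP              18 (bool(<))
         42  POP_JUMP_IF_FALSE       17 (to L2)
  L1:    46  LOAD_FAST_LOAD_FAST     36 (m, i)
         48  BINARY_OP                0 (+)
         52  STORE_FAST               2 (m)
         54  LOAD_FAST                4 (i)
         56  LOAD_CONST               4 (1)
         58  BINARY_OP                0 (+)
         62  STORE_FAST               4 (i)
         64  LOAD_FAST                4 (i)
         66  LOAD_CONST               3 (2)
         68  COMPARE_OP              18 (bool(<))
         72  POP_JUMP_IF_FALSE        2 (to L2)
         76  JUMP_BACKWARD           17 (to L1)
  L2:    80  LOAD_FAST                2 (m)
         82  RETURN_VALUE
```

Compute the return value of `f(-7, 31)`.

26

LOAD_FAST_LOAD_FAST a,b → push -7,31. Stack: [-7, 31]
BINARY_OP & → -7 & 31 = 25. Stack: [25]
STORE_FAST m → m=25. Stack: []
LOAD_CONST → push 4. Stack: [4]
LOAD_FAST b → push 31. Stack: [4, 31]
BINARY_OP * → 4 * 31 = 124. Stack: [124]
LOAD_FAST_LOAD_FAST m,m → push 25,25. Stack: [124, 25, 25]
BINARY_OP % → 25 % 25 = 0. Stack: [124, 0]
BINARY_OP * → 124 * 0 = 0. Stack: [0]
STORE_FAST w → w=0. Stack: []
LOAD_CONST → push 0. Stack: [0]
STORE_FAST i → i=0. Stack: []
LOAD_FAST i → push 0. Stack: [0]
LOAD_CONST → push 2. Stack: [0, 2]
COMPARE_OP bool(<) → 0 vs 2 = True. Stack: [True]
POP_JUMP_IF_FALSE → pop True; no jump. Stack: []
LOAD_FAST_LOAD_FAST m,i → push 25,0. Stack: [25, 0]
BINARY_OP + → 25 + 0 = 25. Stack: [25]
STORE_FAST m → m=25. Stack: []
LOAD_FAST i → push 0. Stack: [0]
LOAD_CONST → push 1. Stack: [0, 1]
BINARY_OP + → 0 + 1 = 1. Stack: [1]
STORE_FAST i → i=1. Stack: []
LOAD_FAST i → push 1. Stack: [1]
LOAD_CONST → push 2. Stack: [1, 2]
COMPARE_OP bool(<) → 1 vs 2 = True. Stack: [True]
POP_JUMP_IF_FALSE → pop True; no jump. Stack: []
LOAD_FAST_LOAD_FAST m,i → push 25,1. Stack: [25, 1]
BINARY_OP + → 25 + 1 = 26. Stack: [26]
STORE_FAST m → m=26. Stack: []
LOAD_FAST i → push 1. Stack: [1]
LOAD_CONST → push 1. Stack: [1, 1]
BINARY_OP + → 1 + 1 = 2. Stack: [2]
STORE_FAST i → i=2. Stack: []
LOAD_FAST i → push 2. Stack: [2]
LOAD_CONST → push 2. Stack: [2, 2]
COMPARE_OP bool(<) → 2 vs 2 = False. Stack: [False]
POP_JUMP_IF_FALSE → pop False; jump. Stack: []
LOAD_FAST m → push 26. Stack: [26]
RETURN_VALUE → return 26.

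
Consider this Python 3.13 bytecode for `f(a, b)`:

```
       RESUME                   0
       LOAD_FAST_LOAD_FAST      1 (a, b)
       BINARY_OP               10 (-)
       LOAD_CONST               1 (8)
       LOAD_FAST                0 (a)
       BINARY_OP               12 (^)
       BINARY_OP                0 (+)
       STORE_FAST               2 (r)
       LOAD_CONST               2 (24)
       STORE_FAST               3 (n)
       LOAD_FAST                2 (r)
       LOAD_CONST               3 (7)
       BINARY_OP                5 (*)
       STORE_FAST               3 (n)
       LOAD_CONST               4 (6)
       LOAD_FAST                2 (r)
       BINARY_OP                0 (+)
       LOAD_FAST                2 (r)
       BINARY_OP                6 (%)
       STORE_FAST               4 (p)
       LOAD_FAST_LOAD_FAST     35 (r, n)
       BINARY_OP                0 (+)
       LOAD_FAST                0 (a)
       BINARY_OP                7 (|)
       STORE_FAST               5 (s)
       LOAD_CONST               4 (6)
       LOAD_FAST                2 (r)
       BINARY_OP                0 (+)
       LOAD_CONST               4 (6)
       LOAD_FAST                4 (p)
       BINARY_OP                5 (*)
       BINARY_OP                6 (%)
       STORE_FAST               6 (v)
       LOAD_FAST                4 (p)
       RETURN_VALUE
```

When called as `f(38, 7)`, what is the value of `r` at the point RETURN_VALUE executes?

LOAD_FAST_LOAD_FAST a,b → push 38,7. Stack: [38, 7]
BINARY_OP - → 38 - 7 = 31. Stack: [31]
LOAD_CONST → push 8. Stack: [31, 8]
LOAD_FAST a → push 38. Stack: [31, 8, 38]
BINARY_OP ^ → 8 ^ 38 = 46. Stack: [31, 46]
BINARY_OP + → 31 + 46 = 77. Stack: [77]
STORE_FAST r → r=77. Stack: []
LOAD_CONST → push 24. Stack: [24]
STORE_FAST n → n=24. Stack: []
LOAD_FAST r → push 77. Stack: [77]
LOAD_CONST → push 7. Stack: [77, 7]
BINARY_OP * → 77 * 7 = 539. Stack: [539]
STORE_FAST n → n=539. Stack: []
LOAD_CONST → push 6. Stack: [6]
LOAD_FAST r → push 77. Stack: [6, 77]
BINARY_OP + → 6 + 77 = 83. Stack: [83]
LOAD_FAST r → push 77. Stack: [83, 77]
BINARY_OP % → 83 % 77 = 6. Stack: [6]
STORE_FAST p → p=6. Stack: []
LOAD_FAST_LOAD_FAST r,n → push 77,539. Stack: [77, 539]
BINARY_OP + → 77 + 539 = 616. Stack: [616]
LOAD_FAST a → push 38. Stack: [616, 38]
BINARY_OP | → 616 | 38 = 622. Stack: [622]
STORE_FAST s → s=622. Stack: []
LOAD_CONST → push 6. Stack: [6]
LOAD_FAST r → push 77. Stack: [6, 77]
BINARY_OP + → 6 + 77 = 83. Stack: [83]
LOAD_CONST → push 6. Stack: [83, 6]
LOAD_FAST p → push 6. Stack: [83, 6, 6]
BINARY_OP * → 6 * 6 = 36. Stack: [83, 36]
BINARY_OP % → 83 % 36 = 11. Stack: [11]
STORE_FAST v → v=11. Stack: []
LOAD_FAST p → push 6. Stack: [6]
RETURN_VALUE → return 6.

77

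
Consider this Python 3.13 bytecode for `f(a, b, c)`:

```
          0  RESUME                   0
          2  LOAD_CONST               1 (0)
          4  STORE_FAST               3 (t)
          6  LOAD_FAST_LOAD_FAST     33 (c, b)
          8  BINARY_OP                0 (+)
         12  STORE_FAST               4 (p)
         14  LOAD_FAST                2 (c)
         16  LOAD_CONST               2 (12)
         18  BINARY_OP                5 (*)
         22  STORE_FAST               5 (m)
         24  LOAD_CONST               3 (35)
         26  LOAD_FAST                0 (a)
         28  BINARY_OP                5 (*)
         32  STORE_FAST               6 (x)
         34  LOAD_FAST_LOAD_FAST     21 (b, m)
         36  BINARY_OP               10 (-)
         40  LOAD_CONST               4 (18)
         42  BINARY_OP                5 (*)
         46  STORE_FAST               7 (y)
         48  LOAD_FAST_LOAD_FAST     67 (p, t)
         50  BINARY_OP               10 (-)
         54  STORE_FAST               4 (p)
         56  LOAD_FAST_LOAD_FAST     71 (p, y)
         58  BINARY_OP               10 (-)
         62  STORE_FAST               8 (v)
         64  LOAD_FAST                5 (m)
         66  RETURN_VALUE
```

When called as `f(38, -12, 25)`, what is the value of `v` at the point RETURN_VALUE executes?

LOAD_CONST → push 0. Stack: [0]
STORE_FAST t → t=0. Stack: []
LOAD_FAST_LOAD_FAST c,b → push 25,-12. Stack: [25, -12]
BINARY_OP + → 25 + -12 = 13. Stack: [13]
STORE_FAST p → p=13. Stack: []
LOAD_FAST c → push 25. Stack: [25]
LOAD_CONST → push 12. Stack: [25, 12]
BINARY_OP * → 25 * 12 = 300. Stack: [300]
STORE_FAST m → m=300. Stack: []
LOAD_CONST → push 35. Stack: [35]
LOAD_FAST a → push 38. Stack: [35, 38]
BINARY_OP * → 35 * 38 = 1330. Stack: [1330]
STORE_FAST x → x=1330. Stack: []
LOAD_FAST_LOAD_FAST b,m → push -12,300. Stack: [-12, 300]
BINARY_OP - → -12 - 300 = -312. Stack: [-312]
LOAD_CONST → push 18. Stack: [-312, 18]
BINARY_OP * → -312 * 18 = -5616. Stack: [-5616]
STORE_FAST y → y=-5616. Stack: []
LOAD_FAST_LOAD_FAST p,t → push 13,0. Stack: [13, 0]
BINARY_OP - → 13 - 0 = 13. Stack: [13]
STORE_FAST p → p=13. Stack: []
LOAD_FAST_LOAD_FAST p,y → push 13,-5616. Stack: [13, -5616]
BINARY_OP - → 13 - -5616 = 5629. Stack: [5629]
STORE_FAST v → v=5629. Stack: []
LOAD_FAST m → push 300. Stack: [300]
RETURN_VALUE → return 300.

5629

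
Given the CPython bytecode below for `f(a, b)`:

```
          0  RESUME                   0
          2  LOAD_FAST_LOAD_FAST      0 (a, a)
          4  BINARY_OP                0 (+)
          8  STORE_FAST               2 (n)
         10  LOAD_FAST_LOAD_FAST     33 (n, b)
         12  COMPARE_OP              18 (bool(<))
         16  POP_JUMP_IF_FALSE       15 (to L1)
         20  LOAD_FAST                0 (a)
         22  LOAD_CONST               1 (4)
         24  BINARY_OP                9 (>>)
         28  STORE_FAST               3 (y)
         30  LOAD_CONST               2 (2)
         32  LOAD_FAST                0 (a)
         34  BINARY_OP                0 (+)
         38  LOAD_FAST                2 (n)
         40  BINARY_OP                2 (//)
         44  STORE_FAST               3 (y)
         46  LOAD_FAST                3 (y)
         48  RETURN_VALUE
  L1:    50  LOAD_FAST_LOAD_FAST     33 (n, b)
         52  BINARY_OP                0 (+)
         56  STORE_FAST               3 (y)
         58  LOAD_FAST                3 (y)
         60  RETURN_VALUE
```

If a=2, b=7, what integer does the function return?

LOAD_FAST_LOAD_FAST a,a → push 2,2. Stack: [2, 2]
BINARY_OP + → 2 + 2 = 4. Stack: [4]
STORE_FAST n → n=4. Stack: []
LOAD_FAST_LOAD_FAST n,b → push 4,7. Stack: [4, 7]
COMPARE_OP bool(<) → 4 vs 7 = True. Stack: [True]
POP_JUMP_IF_FALSE → pop True; no jump. Stack: []
LOAD_FAST a → push 2. Stack: [2]
LOAD_CONST → push 4. Stack: [2, 4]
BINARY_OP >> → 2 >> 4 = 0. Stack: [0]
STORE_FAST y → y=0. Stack: []
LOAD_CONST → push 2. Stack: [2]
LOAD_FAST a → push 2. Stack: [2, 2]
BINARY_OP + → 2 + 2 = 4. Stack: [4]
LOAD_FAST n → push 4. Stack: [4, 4]
BINARY_OP // → 4 // 4 = 1. Stack: [1]
STORE_FAST y → y=1. Stack: []
LOAD_FAST y → push 1. Stack: [1]
RETURN_VALUE → return 1.

1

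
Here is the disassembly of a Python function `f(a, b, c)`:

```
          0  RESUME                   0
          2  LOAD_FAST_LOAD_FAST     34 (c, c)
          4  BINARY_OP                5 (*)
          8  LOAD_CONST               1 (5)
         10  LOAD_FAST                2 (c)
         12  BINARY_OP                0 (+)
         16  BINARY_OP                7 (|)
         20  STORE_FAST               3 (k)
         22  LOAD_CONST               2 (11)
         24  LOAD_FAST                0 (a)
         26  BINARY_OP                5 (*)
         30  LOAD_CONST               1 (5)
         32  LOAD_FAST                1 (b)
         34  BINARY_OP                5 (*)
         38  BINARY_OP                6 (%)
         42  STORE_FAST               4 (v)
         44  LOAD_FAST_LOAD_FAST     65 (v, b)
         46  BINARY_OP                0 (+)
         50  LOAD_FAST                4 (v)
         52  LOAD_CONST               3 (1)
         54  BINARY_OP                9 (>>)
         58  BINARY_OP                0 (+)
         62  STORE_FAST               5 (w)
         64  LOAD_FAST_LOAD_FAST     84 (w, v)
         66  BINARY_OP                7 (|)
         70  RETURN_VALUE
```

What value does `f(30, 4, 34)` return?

27

LOAD_FAST_LOAD_FAST c,c → push 34,34. Stack: [34, 34]
BINARY_OP * → 34 * 34 = 1156. Stack: [1156]
LOAD_CONST → push 5. Stack: [1156, 5]
LOAD_FAST c → push 34. Stack: [1156, 5, 34]
BINARY_OP + → 5 + 34 = 39. Stack: [1156, 39]
BINARY_OP | → 1156 | 39 = 1191. Stack: [1191]
STORE_FAST k → k=1191. Stack: []
LOAD_CONST → push 11. Stack: [11]
LOAD_FAST a → push 30. Stack: [11, 30]
BINARY_OP * → 11 * 30 = 330. Stack: [330]
LOAD_CONST → push 5. Stack: [330, 5]
LOAD_FAST b → push 4. Stack: [330, 5, 4]
BINARY_OP * → 5 * 4 = 20. Stack: [330, 20]
BINARY_OP % → 330 % 20 = 10. Stack: [10]
STORE_FAST v → v=10. Stack: []
LOAD_FAST_LOAD_FAST v,b → push 10,4. Stack: [10, 4]
BINARY_OP + → 10 + 4 = 14. Stack: [14]
LOAD_FAST v → push 10. Stack: [14, 10]
LOAD_CONST → push 1. Stack: [14, 10, 1]
BINARY_OP >> → 10 >> 1 = 5. Stack: [14, 5]
BINARY_OP + → 14 + 5 = 19. Stack: [19]
STORE_FAST w → w=19. Stack: []
LOAD_FAST_LOAD_FAST w,v → push 19,10. Stack: [19, 10]
BINARY_OP | → 19 | 10 = 27. Stack: [27]
RETURN_VALUE → return 27.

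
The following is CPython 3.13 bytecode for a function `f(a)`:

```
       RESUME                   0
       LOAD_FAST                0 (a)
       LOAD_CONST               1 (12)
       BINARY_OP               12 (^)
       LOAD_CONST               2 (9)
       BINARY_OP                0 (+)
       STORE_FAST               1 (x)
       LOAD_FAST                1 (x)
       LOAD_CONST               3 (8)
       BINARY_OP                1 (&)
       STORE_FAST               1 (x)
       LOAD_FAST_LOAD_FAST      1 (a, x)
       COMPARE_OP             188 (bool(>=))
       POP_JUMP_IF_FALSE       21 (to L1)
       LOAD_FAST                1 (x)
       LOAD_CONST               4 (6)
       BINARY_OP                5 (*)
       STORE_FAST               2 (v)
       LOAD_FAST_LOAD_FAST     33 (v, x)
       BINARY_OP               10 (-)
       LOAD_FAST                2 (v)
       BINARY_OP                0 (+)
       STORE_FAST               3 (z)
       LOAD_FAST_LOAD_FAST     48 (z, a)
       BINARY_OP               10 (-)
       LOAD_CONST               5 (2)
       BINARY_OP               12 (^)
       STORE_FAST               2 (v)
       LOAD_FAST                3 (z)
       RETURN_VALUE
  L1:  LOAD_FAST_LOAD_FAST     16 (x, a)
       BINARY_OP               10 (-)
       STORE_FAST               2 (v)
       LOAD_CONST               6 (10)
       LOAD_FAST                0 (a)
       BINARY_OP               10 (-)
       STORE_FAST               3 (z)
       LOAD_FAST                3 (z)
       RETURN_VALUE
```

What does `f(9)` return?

88

LOAD_FAST a → push 9. Stack: [9]
LOAD_CONST → push 12. Stack: [9, 12]
BINARY_OP ^ → 9 ^ 12 = 5. Stack: [5]
LOAD_CONST → push 9. Stack: [5, 9]
BINARY_OP + → 5 + 9 = 14. Stack: [14]
STORE_FAST x → x=14. Stack: []
LOAD_FAST x → push 14. Stack: [14]
LOAD_CONST → push 8. Stack: [14, 8]
BINARY_OP & → 14 & 8 = 8. Stack: [8]
STORE_FAST x → x=8. Stack: []
LOAD_FAST_LOAD_FAST a,x → push 9,8. Stack: [9, 8]
COMPARE_OP bool(>=) → 9 vs 8 = True. Stack: [True]
POP_JUMP_IF_FALSE → pop True; no jump. Stack: []
LOAD_FAST x → push 8. Stack: [8]
LOAD_CONST → push 6. Stack: [8, 6]
BINARY_OP * → 8 * 6 = 48. Stack: [48]
STORE_FAST v → v=48. Stack: []
LOAD_FAST_LOAD_FAST v,x → push 48,8. Stack: [48, 8]
BINARY_OP - → 48 - 8 = 40. Stack: [40]
LOAD_FAST v → push 48. Stack: [40, 48]
BINARY_OP + → 40 + 48 = 88. Stack: [88]
STORE_FAST z → z=88. Stack: []
LOAD_FAST_LOAD_FAST z,a → push 88,9. Stack: [88, 9]
BINARY_OP - → 88 - 9 = 79. Stack: [79]
LOAD_CONST → push 2. Stack: [79, 2]
BINARY_OP ^ → 79 ^ 2 = 77. Stack: [77]
STORE_FAST v → v=77. Stack: []
LOAD_FAST z → push 88. Stack: [88]
RETURN_VALUE → return 88.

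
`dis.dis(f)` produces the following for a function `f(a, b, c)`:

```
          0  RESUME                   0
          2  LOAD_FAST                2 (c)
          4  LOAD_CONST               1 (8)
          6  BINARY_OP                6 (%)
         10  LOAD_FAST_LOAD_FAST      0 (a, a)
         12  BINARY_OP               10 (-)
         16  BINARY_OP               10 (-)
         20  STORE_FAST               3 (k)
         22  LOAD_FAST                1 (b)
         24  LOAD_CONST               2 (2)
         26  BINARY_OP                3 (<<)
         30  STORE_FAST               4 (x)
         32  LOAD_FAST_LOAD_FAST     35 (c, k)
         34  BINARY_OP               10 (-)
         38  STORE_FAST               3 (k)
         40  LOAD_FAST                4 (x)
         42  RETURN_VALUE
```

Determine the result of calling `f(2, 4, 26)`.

LOAD_FAST c → push 26. Stack: [26]
LOAD_CONST → push 8. Stack: [26, 8]
BINARY_OP % → 26 % 8 = 2. Stack: [2]
LOAD_FAST_LOAD_FAST a,a → push 2,2. Stack: [2, 2, 2]
BINARY_OP - → 2 - 2 = 0. Stack: [2, 0]
BINARY_OP - → 2 - 0 = 2. Stack: [2]
STORE_FAST k → k=2. Stack: []
LOAD_FAST b → push 4. Stack: [4]
LOAD_CONST → push 2. Stack: [4, 2]
BINARY_OP << → 4 << 2 = 16. Stack: [16]
STORE_FAST x → x=16. Stack: []
LOAD_FAST_LOAD_FAST c,k → push 26,2. Stack: [26, 2]
BINARY_OP - → 26 - 2 = 24. Stack: [24]
STORE_FAST k → k=24. Stack: []
LOAD_FAST x → push 16. Stack: [16]
RETURN_VALUE → return 16.

16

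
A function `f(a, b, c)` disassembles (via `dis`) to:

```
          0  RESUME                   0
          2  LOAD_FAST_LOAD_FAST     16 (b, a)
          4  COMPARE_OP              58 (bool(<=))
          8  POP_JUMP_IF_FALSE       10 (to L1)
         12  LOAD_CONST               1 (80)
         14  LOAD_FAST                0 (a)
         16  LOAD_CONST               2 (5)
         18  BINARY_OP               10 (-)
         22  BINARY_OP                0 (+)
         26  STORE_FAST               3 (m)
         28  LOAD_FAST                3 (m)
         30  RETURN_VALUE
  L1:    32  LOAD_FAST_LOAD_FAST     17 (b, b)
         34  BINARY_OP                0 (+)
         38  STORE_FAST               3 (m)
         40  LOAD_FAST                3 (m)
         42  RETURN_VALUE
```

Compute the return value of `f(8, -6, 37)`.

LOAD_FAST_LOAD_FAST b,a → push -6,8. Stack: [-6, 8]
COMPARE_OP bool(<=) → -6 vs 8 = True. Stack: [True]
POP_JUMP_IF_FALSE → pop True; no jump. Stack: []
LOAD_CONST → push 80. Stack: [80]
LOAD_FAST a → push 8. Stack: [80, 8]
LOAD_CONST → push 5. Stack: [80, 8, 5]
BINARY_OP - → 8 - 5 = 3. Stack: [80, 3]
BINARY_OP + → 80 + 3 = 83. Stack: [83]
STORE_FAST m → m=83. Stack: []
LOAD_FAST m → push 83. Stack: [83]
RETURN_VALUE → return 83.

83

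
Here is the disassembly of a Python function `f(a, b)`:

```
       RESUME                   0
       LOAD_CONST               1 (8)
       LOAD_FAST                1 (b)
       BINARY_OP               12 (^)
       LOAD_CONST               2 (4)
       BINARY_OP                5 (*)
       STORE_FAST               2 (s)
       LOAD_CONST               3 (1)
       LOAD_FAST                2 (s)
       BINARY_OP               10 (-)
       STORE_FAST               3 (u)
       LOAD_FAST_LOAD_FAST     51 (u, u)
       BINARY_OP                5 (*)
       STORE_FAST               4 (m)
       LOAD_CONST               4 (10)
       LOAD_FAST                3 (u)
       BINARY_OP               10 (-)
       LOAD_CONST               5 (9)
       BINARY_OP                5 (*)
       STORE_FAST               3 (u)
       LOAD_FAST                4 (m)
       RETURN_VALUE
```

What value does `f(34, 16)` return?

LOAD_CONST → push 8. Stack: [8]
LOAD_FAST b → push 16. Stack: [8, 16]
BINARY_OP ^ → 8 ^ 16 = 24. Stack: [24]
LOAD_CONST → push 4. Stack: [24, 4]
BINARY_OP * → 24 * 4 = 96. Stack: [96]
STORE_FAST s → s=96. Stack: []
LOAD_CONST → push 1. Stack: [1]
LOAD_FAST s → push 96. Stack: [1, 96]
BINARY_OP - → 1 - 96 = -95. Stack: [-95]
STORE_FAST u → u=-95. Stack: []
LOAD_FAST_LOAD_FAST u,u → push -95,-95. Stack: [-95, -95]
BINARY_OP * → -95 * -95 = 9025. Stack: [9025]
STORE_FAST m → m=9025. Stack: []
LOAD_CONST → push 10. Stack: [10]
LOAD_FAST u → push -95. Stack: [10, -95]
BINARY_OP - → 10 - -95 = 105. Stack: [105]
LOAD_CONST → push 9. Stack: [105, 9]
BINARY_OP * → 105 * 9 = 945. Stack: [945]
STORE_FAST u → u=945. Stack: []
LOAD_FAST m → push 9025. Stack: [9025]
RETURN_VALUE → return 9025.

9025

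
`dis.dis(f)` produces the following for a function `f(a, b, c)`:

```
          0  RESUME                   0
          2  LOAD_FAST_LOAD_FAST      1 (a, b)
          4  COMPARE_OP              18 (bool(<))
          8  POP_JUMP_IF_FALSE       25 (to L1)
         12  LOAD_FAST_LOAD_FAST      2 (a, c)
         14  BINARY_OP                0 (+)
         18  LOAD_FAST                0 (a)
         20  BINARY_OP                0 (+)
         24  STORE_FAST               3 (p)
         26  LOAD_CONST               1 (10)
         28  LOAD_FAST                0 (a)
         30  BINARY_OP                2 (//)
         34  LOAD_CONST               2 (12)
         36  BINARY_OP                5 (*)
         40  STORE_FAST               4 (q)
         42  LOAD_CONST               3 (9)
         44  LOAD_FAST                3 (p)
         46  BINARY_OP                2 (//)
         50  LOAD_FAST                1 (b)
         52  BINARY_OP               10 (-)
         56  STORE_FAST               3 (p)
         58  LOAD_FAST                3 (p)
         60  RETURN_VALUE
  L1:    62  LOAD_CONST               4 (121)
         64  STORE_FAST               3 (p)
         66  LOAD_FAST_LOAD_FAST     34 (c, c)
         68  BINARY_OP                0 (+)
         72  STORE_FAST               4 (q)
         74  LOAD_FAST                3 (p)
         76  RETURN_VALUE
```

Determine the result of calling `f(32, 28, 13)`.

LOAD_FAST_LOAD_FAST a,b → push 32,28. Stack: [32, 28]
COMPARE_OP bool(<) → 32 vs 28 = False. Stack: [False]
POP_JUMP_IF_FALSE → pop False; jump. Stack: []
LOAD_CONST → push 121. Stack: [121]
STORE_FAST p → p=121. Stack: []
LOAD_FAST_LOAD_FAST c,c → push 13,13. Stack: [13, 13]
BINARY_OP + → 13 + 13 = 26. Stack: [26]
STORE_FAST q → q=26. Stack: []
LOAD_FAST p → push 121. Stack: [121]
RETURN_VALUE → return 121.

121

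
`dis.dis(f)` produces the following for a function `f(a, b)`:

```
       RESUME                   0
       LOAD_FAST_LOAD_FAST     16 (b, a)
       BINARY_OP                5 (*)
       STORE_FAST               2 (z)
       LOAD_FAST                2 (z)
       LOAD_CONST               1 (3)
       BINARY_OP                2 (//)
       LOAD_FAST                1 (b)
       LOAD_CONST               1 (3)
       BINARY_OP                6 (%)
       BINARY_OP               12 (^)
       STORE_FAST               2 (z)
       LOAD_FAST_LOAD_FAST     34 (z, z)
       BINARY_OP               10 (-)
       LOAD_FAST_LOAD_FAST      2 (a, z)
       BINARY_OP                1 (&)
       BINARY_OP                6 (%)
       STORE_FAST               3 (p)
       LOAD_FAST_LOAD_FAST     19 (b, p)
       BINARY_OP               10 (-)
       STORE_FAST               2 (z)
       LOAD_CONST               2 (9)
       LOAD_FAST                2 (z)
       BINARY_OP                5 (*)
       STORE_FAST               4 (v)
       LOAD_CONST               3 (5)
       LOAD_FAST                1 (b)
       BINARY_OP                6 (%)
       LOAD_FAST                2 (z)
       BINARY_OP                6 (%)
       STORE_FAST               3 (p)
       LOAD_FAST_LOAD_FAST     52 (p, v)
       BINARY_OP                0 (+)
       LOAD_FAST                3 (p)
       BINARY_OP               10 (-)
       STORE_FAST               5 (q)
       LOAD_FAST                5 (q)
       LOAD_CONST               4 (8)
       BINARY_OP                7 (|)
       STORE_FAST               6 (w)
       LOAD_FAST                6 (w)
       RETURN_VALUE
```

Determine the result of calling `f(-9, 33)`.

297

LOAD_FAST_LOAD_FAST b,a → push 33,-9. Stack: [33, -9]
BINARY_OP * → 33 * -9 = -297. Stack: [-297]
STORE_FAST z → z=-297. Stack: []
LOAD_FAST z → push -297. Stack: [-297]
LOAD_CONST → push 3. Stack: [-297, 3]
BINARY_OP // → -297 // 3 = -99. Stack: [-99]
LOAD_FAST b → push 33. Stack: [-99, 33]
LOAD_CONST → push 3. Stack: [-99, 33, 3]
BINARY_OP % → 33 % 3 = 0. Stack: [-99, 0]
BINARY_OP ^ → -99 ^ 0 = -99. Stack: [-99]
STORE_FAST z → z=-99. Stack: []
LOAD_FAST_LOAD_FAST z,z → push -99,-99. Stack: [-99, -99]
BINARY_OP - → -99 - -99 = 0. Stack: [0]
LOAD_FAST_LOAD_FAST a,z → push -9,-99. Stack: [0, -9, -99]
BINARY_OP & → -9 & -99 = -107. Stack: [0, -107]
BINARY_OP % → 0 % -107 = 0. Stack: [0]
STORE_FAST p → p=0. Stack: []
LOAD_FAST_LOAD_FAST b,p → push 33,0. Stack: [33, 0]
BINARY_OP - → 33 - 0 = 33. Stack: [33]
STORE_FAST z → z=33. Stack: []
LOAD_CONST → push 9. Stack: [9]
LOAD_FAST z → push 33. Stack: [9, 33]
BINARY_OP * → 9 * 33 = 297. Stack: [297]
STORE_FAST v → v=297. Stack: []
LOAD_CONST → push 5. Stack: [5]
LOAD_FAST b → push 33. Stack: [5, 33]
BINARY_OP % → 5 % 33 = 5. Stack: [5]
LOAD_FAST z → push 33. Stack: [5, 33]
BINARY_OP % → 5 % 33 = 5. Stack: [5]
STORE_FAST p → p=5. Stack: []
LOAD_FAST_LOAD_FAST p,v → push 5,297. Stack: [5, 297]
BINARY_OP + → 5 + 297 = 302. Stack: [302]
LOAD_FAST p → push 5. Stack: [302, 5]
BINARY_OP - → 302 - 5 = 297. Stack: [297]
STORE_FAST q → q=297. Stack: []
LOAD_FAST q → push 297. Stack: [297]
LOAD_CONST → push 8. Stack: [297, 8]
BINARY_OP | → 297 | 8 = 297. Stack: [297]
STORE_FAST w → w=297. Stack: []
LOAD_FAST w → push 297. Stack: [297]
RETURN_VALUE → return 297.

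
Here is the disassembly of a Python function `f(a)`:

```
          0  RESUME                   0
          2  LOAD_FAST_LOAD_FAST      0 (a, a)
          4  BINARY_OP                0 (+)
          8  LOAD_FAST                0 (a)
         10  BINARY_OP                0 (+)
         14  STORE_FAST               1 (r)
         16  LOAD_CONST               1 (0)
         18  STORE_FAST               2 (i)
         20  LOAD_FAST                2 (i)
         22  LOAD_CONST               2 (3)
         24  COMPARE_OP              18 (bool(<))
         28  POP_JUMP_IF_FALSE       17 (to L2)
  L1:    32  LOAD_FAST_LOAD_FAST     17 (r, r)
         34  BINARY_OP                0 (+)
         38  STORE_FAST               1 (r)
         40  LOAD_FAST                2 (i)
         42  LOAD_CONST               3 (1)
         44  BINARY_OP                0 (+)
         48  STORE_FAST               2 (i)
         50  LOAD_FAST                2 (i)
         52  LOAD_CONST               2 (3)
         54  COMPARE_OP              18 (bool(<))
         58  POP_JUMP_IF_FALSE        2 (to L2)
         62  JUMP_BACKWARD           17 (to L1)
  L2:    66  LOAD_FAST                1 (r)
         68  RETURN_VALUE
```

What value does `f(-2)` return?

-48

LOAD_FAST_LOAD_FAST a,a → push -2,-2. Stack: [-2, -2]
BINARY_OP + → -2 + -2 = -4. Stack: [-4]
LOAD_FAST a → push -2. Stack: [-4, -2]
BINARY_OP + → -4 + -2 = -6. Stack: [-6]
STORE_FAST r → r=-6. Stack: []
LOAD_CONST → push 0. Stack: [0]
STORE_FAST i → i=0. Stack: []
LOAD_FAST i → push 0. Stack: [0]
LOAD_CONST → push 3. Stack: [0, 3]
COMPARE_OP bool(<) → 0 vs 3 = True. Stack: [True]
POP_JUMP_IF_FALSE → pop True; no jump. Stack: []
LOAD_FAST_LOAD_FAST r,r → push -6,-6. Stack: [-6, -6]
BINARY_OP + → -6 + -6 = -12. Stack: [-12]
STORE_FAST r → r=-12. Stack: []
LOAD_FAST i → push 0. Stack: [0]
LOAD_CONST → push 1. Stack: [0, 1]
BINARY_OP + → 0 + 1 = 1. Stack: [1]
STORE_FAST i → i=1. Stack: []
LOAD_FAST i → push 1. Stack: [1]
LOAD_CONST → push 3. Stack: [1, 3]
COMPARE_OP bool(<) → 1 vs 3 = True. Stack: [True]
POP_JUMP_IF_FALSE → pop True; no jump. Stack: []
LOAD_FAST_LOAD_FAST r,r → push -12,-12. Stack: [-12, -12]
BINARY_OP + → -12 + -12 = -24. Stack: [-24]
STORE_FAST r → r=-24. Stack: []
LOAD_FAST i → push 1. Stack: [1]
LOAD_CONST → push 1. Stack: [1, 1]
BINARY_OP + → 1 + 1 = 2. Stack: [2]
STORE_FAST i → i=2. Stack: []
LOAD_FAST i → push 2. Stack: [2]
LOAD_CONST → push 3. Stack: [2, 3]
COMPARE_OP bool(<) → 2 vs 3 = True. Stack: [True]
POP_JUMP_IF_FALSE → pop True; no jump. Stack: []
LOAD_FAST_LOAD_FAST r,r → push -24,-24. Stack: [-24, -24]
BINARY_OP + → -24 + -24 = -48. Stack: [-48]
STORE_FAST r → r=-48. Stack: []
LOAD_FAST i → push 2. Stack: [2]
LOAD_CONST → push 1. Stack: [2, 1]
BINARY_OP + → 2 + 1 = 3. Stack: [3]
STORE_FAST i → i=3. Stack: []
LOAD_FAST i → push 3. Stack: [3]
LOAD_CONST → push 3. Stack: [3, 3]
COMPARE_OP bool(<) → 3 vs 3 = False. Stack: [False]
POP_JUMP_IF_FALSE → pop False; jump. Stack: []
LOAD_FAST r → push -48. Stack: [-48]
RETURN_VALUE → return -48.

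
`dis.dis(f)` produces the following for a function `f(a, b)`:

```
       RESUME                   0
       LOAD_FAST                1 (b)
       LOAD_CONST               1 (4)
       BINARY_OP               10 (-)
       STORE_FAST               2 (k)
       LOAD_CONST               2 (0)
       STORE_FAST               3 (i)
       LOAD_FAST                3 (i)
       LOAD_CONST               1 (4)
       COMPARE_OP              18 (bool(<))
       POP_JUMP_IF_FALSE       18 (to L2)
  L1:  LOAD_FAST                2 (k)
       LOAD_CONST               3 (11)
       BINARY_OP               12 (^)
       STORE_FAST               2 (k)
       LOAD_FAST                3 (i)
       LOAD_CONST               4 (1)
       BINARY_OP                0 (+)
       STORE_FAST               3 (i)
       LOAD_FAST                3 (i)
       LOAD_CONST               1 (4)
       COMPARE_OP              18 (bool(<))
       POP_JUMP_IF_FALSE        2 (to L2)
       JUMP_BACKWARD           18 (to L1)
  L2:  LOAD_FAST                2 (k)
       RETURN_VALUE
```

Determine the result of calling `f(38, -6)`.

LOAD_FAST b → push -6. Stack: [-6]
LOAD_CONST → push 4. Stack: [-6, 4]
BINARY_OP - → -6 - 4 = -10. Stack: [-10]
STORE_FAST k → k=-10. Stack: []
LOAD_CONST → push 0. Stack: [0]
STORE_FAST i → i=0. Stack: []
LOAD_FAST i → push 0. Stack: [0]
LOAD_CONST → push 4. Stack: [0, 4]
COMPARE_OP bool(<) → 0 vs 4 = True. Stack: [True]
POP_JUMP_IF_FALSE → pop True; no jump. Stack: []
LOAD_FAST k → push -10. Stack: [-10]
LOAD_CONST → push 11. Stack: [-10, 11]
BINARY_OP ^ → -10 ^ 11 = -3. Stack: [-3]
STORE_FAST k → k=-3. Stack: []
LOAD_FAST i → push 0. Stack: [0]
LOAD_CONST → push 1. Stack: [0, 1]
BINARY_OP + → 0 + 1 = 1. Stack: [1]
STORE_FAST i → i=1. Stack: []
LOAD_FAST i → push 1. Stack: [1]
LOAD_CONST → push 4. Stack: [1, 4]
COMPARE_OP bool(<) → 1 vs 4 = True. Stack: [True]
POP_JUMP_IF_FALSE → pop True; no jump. Stack: []
LOAD_FAST k → push -3. Stack: [-3]
LOAD_CONST → push 11. Stack: [-3, 11]
BINARY_OP ^ → -3 ^ 11 = -10. Stack: [-10]
STORE_FAST k → k=-10. Stack: []
LOAD_FAST i → push 1. Stack: [1]
LOAD_CONST → push 1. Stack: [1, 1]
BINARY_OP + → 1 + 1 = 2. Stack: [2]
STORE_FAST i → i=2. Stack: []
LOAD_FAST i → push 2. Stack: [2]
LOAD_CONST → push 4. Stack: [2, 4]
COMPARE_OP bool(<) → 2 vs 4 = True. Stack: [True]
POP_JUMP_IF_FALSE → pop True; no jump. Stack: []
LOAD_FAST k → push -10. Stack: [-10]
LOAD_CONST → push 11. Stack: [-10, 11]
BINARY_OP ^ → -10 ^ 11 = -3. Stack: [-3]
STORE_FAST k → k=-3. Stack: []
LOAD_FAST i → push 2. Stack: [2]
LOAD_CONST → push 1. Stack: [2, 1]
BINARY_OP + → 2 + 1 = 3. Stack: [3]
STORE_FAST i → i=3. Stack: []
LOAD_FAST i → push 3. Stack: [3]
LOAD_CONST → push 4. Stack: [3, 4]
COMPARE_OP bool(<) → 3 vs 4 = True. Stack: [True]
POP_JUMP_IF_FALSE → pop True; no jump. Stack: []
LOAD_FAST k → push -3. Stack: [-3]
LOAD_CONST → push 11. Stack: [-3, 11]
BINARY_OP ^ → -3 ^ 11 = -10. Stack: [-10]
STORE_FAST k → k=-10. Stack: []
LOAD_FAST i → push 3. Stack: [3]
LOAD_CONST → push 1. Stack: [3, 1]
BINARY_OP + → 3 + 1 = 4. Stack: [4]
STORE_FAST i → i=4. Stack: []
LOAD_FAST i → push 4. Stack: [4]
LOAD_CONST → push 4. Stack: [4, 4]
COMPARE_OP bool(<) → 4 vs 4 = False. Stack: [False]
POP_JUMP_IF_FALSE → pop False; jump. Stack: []
LOAD_FAST k → push -10. Stack: [-10]
RETURN_VALUE → return -10.

-10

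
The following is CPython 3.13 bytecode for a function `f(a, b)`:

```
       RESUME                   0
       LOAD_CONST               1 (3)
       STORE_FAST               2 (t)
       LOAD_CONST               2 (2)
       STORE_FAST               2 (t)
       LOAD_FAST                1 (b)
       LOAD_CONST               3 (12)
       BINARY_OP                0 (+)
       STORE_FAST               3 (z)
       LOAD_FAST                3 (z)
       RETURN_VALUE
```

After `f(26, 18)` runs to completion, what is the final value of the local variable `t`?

2

LOAD_CONST → push 3. Stack: [3]
STORE_FAST t → t=3. Stack: []
LOAD_CONST → push 2. Stack: [2]
STORE_FAST t → t=2. Stack: []
LOAD_FAST b → push 18. Stack: [18]
LOAD_CONST → push 12. Stack: [18, 12]
BINARY_OP + → 18 + 12 = 30. Stack: [30]
STORE_FAST z → z=30. Stack: []
LOAD_FAST z → push 30. Stack: [30]
RETURN_VALUE → return 30.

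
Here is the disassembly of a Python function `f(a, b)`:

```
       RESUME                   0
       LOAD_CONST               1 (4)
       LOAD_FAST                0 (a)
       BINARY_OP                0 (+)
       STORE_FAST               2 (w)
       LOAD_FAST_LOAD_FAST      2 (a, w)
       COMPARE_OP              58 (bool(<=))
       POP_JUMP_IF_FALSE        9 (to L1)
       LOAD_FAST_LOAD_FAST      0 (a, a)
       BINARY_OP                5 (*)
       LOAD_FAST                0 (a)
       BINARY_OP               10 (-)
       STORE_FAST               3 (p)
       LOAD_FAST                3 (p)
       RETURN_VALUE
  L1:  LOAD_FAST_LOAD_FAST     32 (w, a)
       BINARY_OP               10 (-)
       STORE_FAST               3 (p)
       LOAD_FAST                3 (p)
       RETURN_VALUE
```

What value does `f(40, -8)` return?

LOAD_CONST → push 4. Stack: [4]
LOAD_FAST a → push 40. Stack: [4, 40]
BINARY_OP + → 4 + 40 = 44. Stack: [44]
STORE_FAST w → w=44. Stack: []
LOAD_FAST_LOAD_FAST a,w → push 40,44. Stack: [40, 44]
COMPARE_OP bool(<=) → 40 vs 44 = True. Stack: [True]
POP_JUMP_IF_FALSE → pop True; no jump. Stack: []
LOAD_FAST_LOAD_FAST a,a → push 40,40. Stack: [40, 40]
BINARY_OP * → 40 * 40 = 1600. Stack: [1600]
LOAD_FAST a → push 40. Stack: [1600, 40]
BINARY_OP - → 1600 - 40 = 1560. Stack: [1560]
STORE_FAST p → p=1560. Stack: []
LOAD_FAST p → push 1560. Stack: [1560]
RETURN_VALUE → return 1560.

1560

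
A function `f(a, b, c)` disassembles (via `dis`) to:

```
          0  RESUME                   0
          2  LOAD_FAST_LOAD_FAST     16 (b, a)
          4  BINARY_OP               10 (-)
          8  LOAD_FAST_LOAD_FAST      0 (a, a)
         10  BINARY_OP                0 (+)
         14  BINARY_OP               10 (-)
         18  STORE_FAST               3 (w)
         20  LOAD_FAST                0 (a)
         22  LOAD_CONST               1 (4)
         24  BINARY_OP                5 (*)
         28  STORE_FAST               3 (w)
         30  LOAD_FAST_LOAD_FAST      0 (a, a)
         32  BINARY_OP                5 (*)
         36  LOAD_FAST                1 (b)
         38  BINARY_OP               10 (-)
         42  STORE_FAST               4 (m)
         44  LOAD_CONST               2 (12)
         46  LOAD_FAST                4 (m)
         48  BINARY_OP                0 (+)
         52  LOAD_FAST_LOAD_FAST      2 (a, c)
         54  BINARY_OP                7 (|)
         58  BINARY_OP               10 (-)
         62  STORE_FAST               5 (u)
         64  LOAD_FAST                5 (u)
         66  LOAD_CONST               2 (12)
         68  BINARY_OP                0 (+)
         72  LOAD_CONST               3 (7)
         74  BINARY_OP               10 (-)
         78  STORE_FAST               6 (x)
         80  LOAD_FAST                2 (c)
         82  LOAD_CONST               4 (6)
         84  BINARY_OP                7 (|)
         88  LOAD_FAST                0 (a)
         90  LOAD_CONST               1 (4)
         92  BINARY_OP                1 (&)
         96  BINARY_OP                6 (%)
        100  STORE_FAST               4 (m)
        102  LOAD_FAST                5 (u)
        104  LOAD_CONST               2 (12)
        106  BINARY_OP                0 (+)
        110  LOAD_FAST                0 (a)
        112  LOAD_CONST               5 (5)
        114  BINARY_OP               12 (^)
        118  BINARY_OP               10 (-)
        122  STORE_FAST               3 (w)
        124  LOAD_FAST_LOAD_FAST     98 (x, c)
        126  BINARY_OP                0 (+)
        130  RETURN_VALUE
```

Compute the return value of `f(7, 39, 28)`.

24

LOAD_FAST_LOAD_FAST b,a → push 39,7. Stack: [39, 7]
BINARY_OP - → 39 - 7 = 32. Stack: [32]
LOAD_FAST_LOAD_FAST a,a → push 7,7. Stack: [32, 7, 7]
BINARY_OP + → 7 + 7 = 14. Stack: [32, 14]
BINARY_OP - → 32 - 14 = 18. Stack: [18]
STORE_FAST w → w=18. Stack: []
LOAD_FAST a → push 7. Stack: [7]
LOAD_CONST → push 4. Stack: [7, 4]
BINARY_OP * → 7 * 4 = 28. Stack: [28]
STORE_FAST w → w=28. Stack: []
LOAD_FAST_LOAD_FAST a,a → push 7,7. Stack: [7, 7]
BINARY_OP * → 7 * 7 = 49. Stack: [49]
LOAD_FAST b → push 39. Stack: [49, 39]
BINARY_OP - → 49 - 39 = 10. Stack: [10]
STORE_FAST m → m=10. Stack: []
LOAD_CONST → push 12. Stack: [12]
LOAD_FAST m → push 10. Stack: [12, 10]
BINARY_OP + → 12 + 10 = 22. Stack: [22]
LOAD_FAST_LOAD_FAST a,c → push 7,28. Stack: [22, 7, 28]
BINARY_OP | → 7 | 28 = 31. Stack: [22, 31]
BINARY_OP - → 22 - 31 = -9. Stack: [-9]
STORE_FAST u → u=-9. Stack: []
LOAD_FAST u → push -9. Stack: [-9]
LOAD_CONST → push 12. Stack: [-9, 12]
BINARY_OP + → -9 + 12 = 3. Stack: [3]
LOAD_CONST → push 7. Stack: [3, 7]
BINARY_OP - → 3 - 7 = -4. Stack: [-4]
STORE_FAST x → x=-4. Stack: []
LOAD_FAST c → push 28. Stack: [28]
LOAD_CONST → push 6. Stack: [28, 6]
BINARY_OP | → 28 | 6 = 30. Stack: [30]
LOAD_FAST a → push 7. Stack: [30, 7]
LOAD_CONST → push 4. Stack: [30, 7, 4]
BINARY_OP & → 7 & 4 = 4. Stack: [30, 4]
BINARY_OP % → 30 % 4 = 2. Stack: [2]
STORE_FAST m → m=2. Stack: []
LOAD_FAST u → push -9. Stack: [-9]
LOAD_CONST → push 12. Stack: [-9, 12]
BINARY_OP + → -9 + 12 = 3. Stack: [3]
LOAD_FAST a → push 7. Stack: [3, 7]
LOAD_CONST → push 5. Stack: [3, 7, 5]
BINARY_OP ^ → 7 ^ 5 = 2. Stack: [3, 2]
BINARY_OP - → 3 - 2 = 1. Stack: [1]
STORE_FAST w → w=1. Stack: []
LOAD_FAST_LOAD_FAST x,c → push -4,28. Stack: [-4, 28]
BINARY_OP + → -4 + 28 = 24. Stack: [24]
RETURN_VALUE → return 24.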